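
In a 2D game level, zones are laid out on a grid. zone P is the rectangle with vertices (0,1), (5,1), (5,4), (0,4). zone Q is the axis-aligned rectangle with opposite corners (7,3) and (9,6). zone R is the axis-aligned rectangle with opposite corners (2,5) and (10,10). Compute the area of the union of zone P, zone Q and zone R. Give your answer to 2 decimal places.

59.00

By inclusion–exclusion:
Individual areas: |zone P| = 15, |zone Q| = 6, |zone R| = 40.
|zone P∩zone Q| = 0 (no overlap).
|zone P∩zone R| = 0 (no overlap).
|zone Q∩zone R|: x∈[7,9], y∈[5,6] → 2·1 = 2.
|zone P∩zone Q∩zone R| = 0.
|zone P ∪ zone Q ∪ zone R| = 61 − 2 + 0 = 59.00.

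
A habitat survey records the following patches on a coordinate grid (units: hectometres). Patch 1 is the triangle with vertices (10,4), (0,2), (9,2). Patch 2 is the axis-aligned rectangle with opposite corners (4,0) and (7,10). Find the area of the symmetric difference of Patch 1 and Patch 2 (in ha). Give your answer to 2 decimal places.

|Patch 1| = 9, |Patch 2| = 30, |Patch 1∩Patch 2| = 3.3.
|Patch 1 △ Patch 2| = |Patch 1| + |Patch 2| − 2·|Patch 1∩Patch 2| = 9 + 30 − 6.6 = 32.40.

32.40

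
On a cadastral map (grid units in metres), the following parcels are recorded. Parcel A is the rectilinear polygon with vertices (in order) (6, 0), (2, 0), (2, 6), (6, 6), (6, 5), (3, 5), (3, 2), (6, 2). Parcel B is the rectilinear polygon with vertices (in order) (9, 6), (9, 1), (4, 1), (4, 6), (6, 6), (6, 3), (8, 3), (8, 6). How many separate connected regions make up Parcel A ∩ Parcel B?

2

Parcel A ∩ Parcel B splits into 2 disjoint pieces (area 2, area 2).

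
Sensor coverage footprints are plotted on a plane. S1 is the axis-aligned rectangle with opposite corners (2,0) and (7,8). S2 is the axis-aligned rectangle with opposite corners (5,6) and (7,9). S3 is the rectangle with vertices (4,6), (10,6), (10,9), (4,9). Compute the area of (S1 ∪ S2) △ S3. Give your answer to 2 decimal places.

44.00

|S1 ∪ S2| = 42.
|(S1 ∪ S2) ∩ S3| = 8.
|(S1 ∪ S2) △ S3| = 42 + 18 − 16 = 44.00.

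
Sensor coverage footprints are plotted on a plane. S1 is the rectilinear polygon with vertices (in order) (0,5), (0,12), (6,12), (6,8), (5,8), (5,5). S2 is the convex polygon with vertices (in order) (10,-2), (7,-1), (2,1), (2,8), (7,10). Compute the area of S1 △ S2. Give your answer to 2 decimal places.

|S1| = 39, |S2| = 61.5, |S1∩S2| = 12.2.
|S1 △ S2| = |S1| + |S2| − 2·|S1∩S2| = 39 + 61.5 − 24.4 = 76.10.

76.10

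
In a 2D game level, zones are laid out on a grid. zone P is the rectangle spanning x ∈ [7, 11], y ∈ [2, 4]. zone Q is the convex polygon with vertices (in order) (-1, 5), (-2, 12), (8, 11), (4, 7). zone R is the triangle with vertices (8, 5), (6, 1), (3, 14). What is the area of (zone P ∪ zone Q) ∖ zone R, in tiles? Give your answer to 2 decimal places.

|zone P ∪ zone Q| = 48.5.
|(zone P ∪ zone Q) ∩ zone R| = 4.5785.
|(zone P ∪ zone Q) ∖ zone R| = 48.5 − 4.5785 = 43.92.

43.92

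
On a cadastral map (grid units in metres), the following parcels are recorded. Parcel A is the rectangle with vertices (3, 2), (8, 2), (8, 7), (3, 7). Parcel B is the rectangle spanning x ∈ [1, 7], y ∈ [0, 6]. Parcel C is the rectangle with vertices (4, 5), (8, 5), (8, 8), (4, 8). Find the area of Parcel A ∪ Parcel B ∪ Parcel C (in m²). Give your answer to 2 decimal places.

49.00

By inclusion–exclusion:
Individual areas: |Parcel A| = 25, |Parcel B| = 36, |Parcel C| = 12.
|Parcel A∩Parcel B|: x∈[3,7], y∈[2,6] → 4·4 = 16.
|Parcel A∩Parcel C|: x∈[4,8], y∈[5,7] → 4·2 = 8.
|Parcel B∩Parcel C|: x∈[4,7], y∈[5,6] → 3·1 = 3.
|Parcel A∩Parcel B∩Parcel C| = 3.
|Parcel A ∪ Parcel B ∪ Parcel C| = 73 − 27 + 3 = 49.00.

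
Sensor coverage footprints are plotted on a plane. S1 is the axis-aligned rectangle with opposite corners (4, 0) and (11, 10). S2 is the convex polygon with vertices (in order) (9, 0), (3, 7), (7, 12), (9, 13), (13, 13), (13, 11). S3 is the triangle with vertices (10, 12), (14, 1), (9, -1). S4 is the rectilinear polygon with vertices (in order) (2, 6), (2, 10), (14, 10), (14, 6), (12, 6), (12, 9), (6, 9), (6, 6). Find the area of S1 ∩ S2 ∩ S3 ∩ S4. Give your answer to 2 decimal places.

1.09

The intersection is the polygon with vertices (9.846,10), (10.727,10), (11,9.25), (11,9), (9.769,9).
By the shoelace formula its area is 1.09.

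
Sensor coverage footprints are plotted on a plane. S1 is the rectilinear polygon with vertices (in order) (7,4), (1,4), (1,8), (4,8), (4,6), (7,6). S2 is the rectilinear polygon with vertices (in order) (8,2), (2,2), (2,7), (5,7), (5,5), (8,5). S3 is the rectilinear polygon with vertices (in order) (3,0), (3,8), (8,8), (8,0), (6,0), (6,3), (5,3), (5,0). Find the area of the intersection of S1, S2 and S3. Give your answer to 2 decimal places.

The intersection is the polygon with vertices (4,7), (4,6), (5,6), (5,5), (7,5), (7,4), (3,4), (3,7).
By the shoelace formula its area is 7.00.

7.00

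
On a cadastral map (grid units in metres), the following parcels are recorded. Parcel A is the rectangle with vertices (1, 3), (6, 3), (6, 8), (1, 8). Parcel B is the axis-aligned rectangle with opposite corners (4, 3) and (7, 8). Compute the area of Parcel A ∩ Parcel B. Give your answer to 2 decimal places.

10.00

|Parcel A∩Parcel B|: x∈[4,6], y∈[3,8] → 2·5 = 10.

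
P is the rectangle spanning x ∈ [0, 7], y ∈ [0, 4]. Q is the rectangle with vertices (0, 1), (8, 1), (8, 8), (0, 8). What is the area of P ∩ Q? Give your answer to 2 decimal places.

|P∩Q|: x∈[0,7], y∈[1,4] → 7·3 = 21.

21.00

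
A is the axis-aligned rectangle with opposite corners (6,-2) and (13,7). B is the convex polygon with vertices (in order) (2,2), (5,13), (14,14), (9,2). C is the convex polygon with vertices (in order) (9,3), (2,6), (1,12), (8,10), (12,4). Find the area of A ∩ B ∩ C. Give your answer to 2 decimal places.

The intersection is the polygon with vertices (10,7), (10.667,6), (9.484,3.161), (9,3), (6,4.286), (6,7).
By the shoelace formula its area is 14.50.

14.50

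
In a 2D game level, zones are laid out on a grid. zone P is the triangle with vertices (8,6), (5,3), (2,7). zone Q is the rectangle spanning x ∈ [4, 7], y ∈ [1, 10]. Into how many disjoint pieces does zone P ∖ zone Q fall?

2

zone P ∖ zone Q splits into 2 disjoint pieces (area 0.5833, area 2.3333).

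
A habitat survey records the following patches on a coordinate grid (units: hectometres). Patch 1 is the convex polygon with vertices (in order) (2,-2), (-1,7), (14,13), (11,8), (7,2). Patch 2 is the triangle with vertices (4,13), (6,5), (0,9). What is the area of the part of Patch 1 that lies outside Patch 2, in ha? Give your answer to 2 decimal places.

82.82

|Patch 1| = 91, |Patch 1∩Patch 2| = 8.1818.
|Patch 1 ∖ Patch 2| = |Patch 1| − |Patch 1∩Patch 2| = 91 − 8.1818 = 82.82.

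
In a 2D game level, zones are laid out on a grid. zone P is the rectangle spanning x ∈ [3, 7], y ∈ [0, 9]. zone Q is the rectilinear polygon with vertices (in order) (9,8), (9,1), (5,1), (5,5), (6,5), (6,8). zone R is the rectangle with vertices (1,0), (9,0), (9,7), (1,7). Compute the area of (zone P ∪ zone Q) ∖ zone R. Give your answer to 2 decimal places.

|zone P ∪ zone Q| = 50.
|(zone P ∪ zone Q) ∩ zone R| = 40.
|(zone P ∪ zone Q) ∖ zone R| = 50 − 40 = 10.00.

10.00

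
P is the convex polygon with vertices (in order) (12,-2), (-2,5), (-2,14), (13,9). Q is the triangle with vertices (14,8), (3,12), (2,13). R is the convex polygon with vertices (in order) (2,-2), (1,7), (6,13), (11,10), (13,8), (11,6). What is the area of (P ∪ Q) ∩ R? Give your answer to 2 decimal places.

|P ∪ Q| = 148.6128.
|(P ∪ Q) ∩ R| = 74.58.

74.58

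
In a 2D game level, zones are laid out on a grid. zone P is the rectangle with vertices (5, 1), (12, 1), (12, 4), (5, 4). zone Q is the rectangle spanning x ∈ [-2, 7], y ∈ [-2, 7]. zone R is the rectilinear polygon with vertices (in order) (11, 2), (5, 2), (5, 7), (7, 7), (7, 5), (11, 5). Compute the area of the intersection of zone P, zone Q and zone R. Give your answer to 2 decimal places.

4.00

The intersection is the polygon with vertices (5,4), (7,4), (7,2), (5,2).
By the shoelace formula its area is 4.00.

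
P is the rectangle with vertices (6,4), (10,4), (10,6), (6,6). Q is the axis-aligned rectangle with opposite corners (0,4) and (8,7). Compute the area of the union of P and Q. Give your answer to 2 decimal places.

28.00

By inclusion–exclusion:
Individual areas: |P| = 8, |Q| = 24.
|P∩Q|: x∈[6,8], y∈[4,6] → 2·2 = 4.
|P ∪ Q| = 32 − 4 = 28.00.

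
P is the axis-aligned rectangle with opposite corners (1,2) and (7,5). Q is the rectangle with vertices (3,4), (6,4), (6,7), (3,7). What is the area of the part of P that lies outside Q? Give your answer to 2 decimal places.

|P∩Q|: x∈[3,6], y∈[4,5] → 3·1 = 3.
|P| = 18.
|P ∖ Q| = |P| − |P∩Q| = 18 − 3 = 15.00.

15.00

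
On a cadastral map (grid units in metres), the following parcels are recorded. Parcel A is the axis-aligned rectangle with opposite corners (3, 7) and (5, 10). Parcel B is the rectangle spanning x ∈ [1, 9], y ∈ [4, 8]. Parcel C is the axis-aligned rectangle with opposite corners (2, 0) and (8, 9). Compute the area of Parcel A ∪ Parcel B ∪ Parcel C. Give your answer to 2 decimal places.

By inclusion–exclusion:
Individual areas: |Parcel A| = 6, |Parcel B| = 32, |Parcel C| = 54.
|Parcel A∩Parcel B|: x∈[3,5], y∈[7,8] → 2·1 = 2.
|Parcel A∩Parcel C|: x∈[3,5], y∈[7,9] → 2·2 = 4.
|Parcel B∩Parcel C|: x∈[2,8], y∈[4,8] → 6·4 = 24.
|Parcel A∩Parcel B∩Parcel C| = 2.
|Parcel A ∪ Parcel B ∪ Parcel C| = 92 − 30 + 2 = 64.00.

64.00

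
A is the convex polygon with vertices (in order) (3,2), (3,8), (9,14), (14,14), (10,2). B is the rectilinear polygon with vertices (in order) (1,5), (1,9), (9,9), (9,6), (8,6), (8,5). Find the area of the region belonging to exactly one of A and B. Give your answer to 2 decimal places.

|A| = 90, |B| = 31, |A∩B| = 22.5.
|A △ B| = |A| + |B| − 2·|A∩B| = 90 + 31 − 45 = 76.00.

76.00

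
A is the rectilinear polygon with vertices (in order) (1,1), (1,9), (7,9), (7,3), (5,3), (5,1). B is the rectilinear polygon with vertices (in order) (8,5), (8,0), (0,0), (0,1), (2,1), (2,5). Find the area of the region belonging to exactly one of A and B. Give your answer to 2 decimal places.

|A| = 44, |B| = 32, |A∩B| = 16.
|A △ B| = |A| + |B| − 2·|A∩B| = 44 + 32 − 32 = 44.00.

44.00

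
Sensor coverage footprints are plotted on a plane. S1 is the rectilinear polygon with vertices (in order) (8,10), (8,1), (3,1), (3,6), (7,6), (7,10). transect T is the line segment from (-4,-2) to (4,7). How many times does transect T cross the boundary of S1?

The segment meets the boundary at (3.111,6), (3,5.875).

2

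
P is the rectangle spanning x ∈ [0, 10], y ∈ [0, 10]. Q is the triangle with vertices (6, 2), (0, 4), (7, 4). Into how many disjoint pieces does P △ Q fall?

1

P △ Q is a single connected region.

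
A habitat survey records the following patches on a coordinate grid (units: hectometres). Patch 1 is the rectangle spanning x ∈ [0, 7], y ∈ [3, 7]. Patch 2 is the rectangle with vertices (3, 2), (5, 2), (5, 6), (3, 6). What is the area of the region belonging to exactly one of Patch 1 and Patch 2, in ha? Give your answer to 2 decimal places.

24.00

|Patch 1∩Patch 2|: x∈[3,5], y∈[3,6] → 2·3 = 6.
|Patch 1 △ Patch 2| = |Patch 1| + |Patch 2| − 2·|Patch 1∩Patch 2| = 28 + 8 − 12 = 24.00.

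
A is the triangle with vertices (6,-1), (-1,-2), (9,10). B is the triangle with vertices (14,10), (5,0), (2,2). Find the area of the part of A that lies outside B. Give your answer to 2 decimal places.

|A| = 37, |A∩B| = 14.1505.
|A ∖ B| = |A| − |A∩B| = 37 − 14.1505 = 22.85.

22.85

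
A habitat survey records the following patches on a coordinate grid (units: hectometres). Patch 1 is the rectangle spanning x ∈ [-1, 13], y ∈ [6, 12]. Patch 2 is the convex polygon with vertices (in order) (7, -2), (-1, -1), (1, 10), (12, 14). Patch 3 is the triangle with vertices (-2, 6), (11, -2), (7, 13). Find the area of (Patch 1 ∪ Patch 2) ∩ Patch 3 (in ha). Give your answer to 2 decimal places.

69.32

|Patch 1 ∪ Patch 2| = 154.4205.
|(Patch 1 ∪ Patch 2) ∩ Patch 3| = 69.32.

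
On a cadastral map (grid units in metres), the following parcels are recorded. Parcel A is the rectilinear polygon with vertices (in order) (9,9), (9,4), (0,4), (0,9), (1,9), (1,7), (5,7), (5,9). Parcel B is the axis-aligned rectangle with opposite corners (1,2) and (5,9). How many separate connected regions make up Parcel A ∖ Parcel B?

2

Parcel A ∖ Parcel B splits into 2 disjoint pieces (area 20, area 5).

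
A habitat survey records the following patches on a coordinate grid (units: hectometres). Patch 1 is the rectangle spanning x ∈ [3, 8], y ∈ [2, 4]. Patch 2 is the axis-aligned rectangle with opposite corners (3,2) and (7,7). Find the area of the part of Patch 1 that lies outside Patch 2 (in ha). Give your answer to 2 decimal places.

2.00

|Patch 1∩Patch 2|: x∈[3,7], y∈[2,4] → 4·2 = 8.
|Patch 1| = 10.
|Patch 1 ∖ Patch 2| = |Patch 1| − |Patch 1∩Patch 2| = 10 − 8 = 2.00.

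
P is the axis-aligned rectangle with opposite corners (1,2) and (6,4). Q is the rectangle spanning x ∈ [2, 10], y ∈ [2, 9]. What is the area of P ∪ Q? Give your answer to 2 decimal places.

By inclusion–exclusion:
Individual areas: |P| = 10, |Q| = 56.
|P∩Q|: x∈[2,6], y∈[2,4] → 4·2 = 8.
|P ∪ Q| = 66 − 8 = 58.00.

58.00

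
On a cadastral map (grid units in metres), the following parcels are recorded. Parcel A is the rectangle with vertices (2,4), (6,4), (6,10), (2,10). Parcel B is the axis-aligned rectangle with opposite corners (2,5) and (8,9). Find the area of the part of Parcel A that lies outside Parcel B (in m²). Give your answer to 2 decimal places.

8.00

|Parcel A∩Parcel B|: x∈[2,6], y∈[5,9] → 4·4 = 16.
|Parcel A| = 24.
|Parcel A ∖ Parcel B| = |Parcel A| − |Parcel A∩Parcel B| = 24 − 16 = 8.00.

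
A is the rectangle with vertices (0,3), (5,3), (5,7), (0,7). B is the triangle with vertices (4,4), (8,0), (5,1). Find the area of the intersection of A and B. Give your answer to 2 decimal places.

0.33

The intersection is the polygon with vertices (4.333,3), (4,4), (5,3).
By the shoelace formula its area is 0.33.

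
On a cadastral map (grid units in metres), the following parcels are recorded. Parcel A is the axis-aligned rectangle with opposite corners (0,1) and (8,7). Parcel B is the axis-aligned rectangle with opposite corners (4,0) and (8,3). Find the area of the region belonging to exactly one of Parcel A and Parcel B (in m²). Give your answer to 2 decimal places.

|Parcel A∩Parcel B|: x∈[4,8], y∈[1,3] → 4·2 = 8.
|Parcel A △ Parcel B| = |Parcel A| + |Parcel B| − 2·|Parcel A∩Parcel B| = 48 + 12 − 16 = 44.00.

44.00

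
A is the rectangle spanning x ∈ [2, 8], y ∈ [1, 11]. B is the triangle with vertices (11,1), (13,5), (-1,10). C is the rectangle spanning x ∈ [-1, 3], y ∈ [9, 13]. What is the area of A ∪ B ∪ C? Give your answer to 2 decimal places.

By inclusion–exclusion:
Individual areas: |A| = 60, |B| = 33, |C| = 16.
|A∩B| = 14.1429.
|A∩C|: x∈[2,3], y∈[9,11] → 1·2 = 2.
|B∩C| = 0.7333.
|A∩B∩C| = 0.
|A ∪ B ∪ C| = 109 − 16.8762 + 0 = 92.12.

92.12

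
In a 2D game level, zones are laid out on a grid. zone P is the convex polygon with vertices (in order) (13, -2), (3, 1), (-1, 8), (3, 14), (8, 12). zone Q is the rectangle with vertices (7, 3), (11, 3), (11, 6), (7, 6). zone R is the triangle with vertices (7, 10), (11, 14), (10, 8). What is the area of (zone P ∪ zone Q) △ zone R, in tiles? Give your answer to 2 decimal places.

|zone P ∪ zone Q| = 122.0286.
|(zone P ∪ zone Q) ∩ zone R| = 2.3684.
|(zone P ∪ zone Q) △ zone R| = 122.0286 + 10 − 4.7368 = 127.29.

127.29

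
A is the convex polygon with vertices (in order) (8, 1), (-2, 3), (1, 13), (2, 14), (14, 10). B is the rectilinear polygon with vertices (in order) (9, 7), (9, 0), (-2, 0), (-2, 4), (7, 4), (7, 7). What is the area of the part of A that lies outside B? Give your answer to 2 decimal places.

|A| = 128.5, |A∩B| = 28.1.
|A ∖ B| = |A| − |A∩B| = 128.5 − 28.1 = 100.40.

100.40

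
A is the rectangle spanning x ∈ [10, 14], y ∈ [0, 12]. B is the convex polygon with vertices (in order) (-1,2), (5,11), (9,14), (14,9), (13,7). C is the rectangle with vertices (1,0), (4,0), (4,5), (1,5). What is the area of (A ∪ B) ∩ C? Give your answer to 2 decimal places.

The region (A ∪ B) ∩ C is the polygon with vertices (1,2.714), (1,5), (4,5), (4,3.786).
By the shoelace formula its area is 5.25.

5.25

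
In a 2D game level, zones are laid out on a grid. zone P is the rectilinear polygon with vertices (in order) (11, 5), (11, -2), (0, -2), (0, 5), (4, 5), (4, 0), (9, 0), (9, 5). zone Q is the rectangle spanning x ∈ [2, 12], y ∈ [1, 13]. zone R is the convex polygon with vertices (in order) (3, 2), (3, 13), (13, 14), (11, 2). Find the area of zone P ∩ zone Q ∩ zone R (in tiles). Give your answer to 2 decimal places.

9.00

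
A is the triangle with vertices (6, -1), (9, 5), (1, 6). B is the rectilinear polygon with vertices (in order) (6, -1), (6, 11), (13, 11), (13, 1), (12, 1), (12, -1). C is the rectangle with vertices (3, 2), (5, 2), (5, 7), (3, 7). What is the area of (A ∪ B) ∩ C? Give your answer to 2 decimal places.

The region (A ∪ B) ∩ C is the polygon with vertices (5,5.5), (5,2), (3.857,2), (3,3.2), (3,5.75).
By the shoelace formula its area is 6.74.

6.74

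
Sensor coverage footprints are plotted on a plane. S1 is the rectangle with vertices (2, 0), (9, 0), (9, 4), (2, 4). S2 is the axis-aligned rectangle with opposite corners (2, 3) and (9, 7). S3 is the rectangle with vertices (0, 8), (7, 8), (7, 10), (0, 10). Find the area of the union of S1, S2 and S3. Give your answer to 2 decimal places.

By inclusion–exclusion:
Individual areas: |S1| = 28, |S2| = 28, |S3| = 14.
|S1∩S2|: x∈[2,9], y∈[3,4] → 7·1 = 7.
|S1∩S3| = 0 (no overlap).
|S2∩S3| = 0 (no overlap).
|S1∩S2∩S3| = 0.
|S1 ∪ S2 ∪ S3| = 70 − 7 + 0 = 63.00.

63.00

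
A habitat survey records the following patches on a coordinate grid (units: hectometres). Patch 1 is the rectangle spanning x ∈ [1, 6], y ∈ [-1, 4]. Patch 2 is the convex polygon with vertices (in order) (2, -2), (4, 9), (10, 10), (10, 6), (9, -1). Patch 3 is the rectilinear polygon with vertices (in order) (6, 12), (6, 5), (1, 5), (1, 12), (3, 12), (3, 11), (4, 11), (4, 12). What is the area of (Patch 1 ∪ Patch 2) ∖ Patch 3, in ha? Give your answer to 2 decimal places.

70.39

|Patch 1 ∪ Patch 2| = 80.1818.
|(Patch 1 ∪ Patch 2) ∩ Patch 3| = 9.7879.
|(Patch 1 ∪ Patch 2) ∖ Patch 3| = 80.1818 − 9.7879 = 70.39.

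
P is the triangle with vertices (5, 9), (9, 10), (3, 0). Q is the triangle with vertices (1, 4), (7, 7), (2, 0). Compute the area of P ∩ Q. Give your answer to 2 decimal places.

The intersection is the polygon with vertices (4.25,5.625), (7,7), (3.452,2.032).
By the shoelace formula its area is 4.39.

4.39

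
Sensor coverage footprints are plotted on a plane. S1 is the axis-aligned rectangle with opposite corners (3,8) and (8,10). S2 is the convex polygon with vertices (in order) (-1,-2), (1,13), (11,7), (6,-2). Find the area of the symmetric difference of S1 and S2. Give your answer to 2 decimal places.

104.90

|S1| = 10, |S2| = 112.5, |S1∩S2| = 8.8.
|S1 △ S2| = |S1| + |S2| − 2·|S1∩S2| = 10 + 112.5 − 17.6 = 104.90.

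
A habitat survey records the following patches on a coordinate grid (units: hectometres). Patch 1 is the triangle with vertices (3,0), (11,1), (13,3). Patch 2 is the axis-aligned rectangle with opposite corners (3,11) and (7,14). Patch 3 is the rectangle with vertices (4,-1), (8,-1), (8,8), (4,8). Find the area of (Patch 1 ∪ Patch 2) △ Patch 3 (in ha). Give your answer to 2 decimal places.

|Patch 1 ∪ Patch 2| = 19.
|(Patch 1 ∪ Patch 2) ∩ Patch 3| = 2.1.
|(Patch 1 ∪ Patch 2) △ Patch 3| = 19 + 36 − 4.2 = 50.80.

50.80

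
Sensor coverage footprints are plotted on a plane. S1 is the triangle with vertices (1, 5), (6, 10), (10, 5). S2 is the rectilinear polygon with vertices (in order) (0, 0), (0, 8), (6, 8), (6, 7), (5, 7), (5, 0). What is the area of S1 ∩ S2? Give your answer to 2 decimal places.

The intersection is the polygon with vertices (4,8), (6,8), (6,7), (5,7), (5,5), (1,5).
By the shoelace formula its area is 8.50.

8.50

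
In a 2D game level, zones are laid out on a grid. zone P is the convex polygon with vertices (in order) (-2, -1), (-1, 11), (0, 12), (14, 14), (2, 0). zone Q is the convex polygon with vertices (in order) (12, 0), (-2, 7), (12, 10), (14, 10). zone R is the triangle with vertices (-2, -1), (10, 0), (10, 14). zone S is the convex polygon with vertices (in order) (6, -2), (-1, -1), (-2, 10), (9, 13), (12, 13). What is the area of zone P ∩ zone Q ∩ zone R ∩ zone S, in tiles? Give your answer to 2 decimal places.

The intersection is the polygon with vertices (10,9.333), (5,3.5), (2.571,4.714), (5.724,8.655), (10,9.571).
By the shoelace formula its area is 17.98.

17.98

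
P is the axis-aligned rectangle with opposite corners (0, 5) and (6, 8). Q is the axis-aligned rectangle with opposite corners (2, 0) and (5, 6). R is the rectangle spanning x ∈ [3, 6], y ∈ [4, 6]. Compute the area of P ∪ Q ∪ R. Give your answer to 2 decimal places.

By inclusion–exclusion:
Individual areas: |P| = 18, |Q| = 18, |R| = 6.
|P∩Q|: x∈[2,5], y∈[5,6] → 3·1 = 3.
|P∩R|: x∈[3,6], y∈[5,6] → 3·1 = 3.
|Q∩R|: x∈[3,5], y∈[4,6] → 2·2 = 4.
|P∩Q∩R| = 2.
|P ∪ Q ∪ R| = 42 − 10 + 2 = 34.00.

34.00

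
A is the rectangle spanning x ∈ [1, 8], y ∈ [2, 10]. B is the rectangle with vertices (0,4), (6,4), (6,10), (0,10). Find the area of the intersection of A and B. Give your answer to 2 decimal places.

|A∩B|: x∈[1,6], y∈[4,10] → 5·6 = 30.

30.00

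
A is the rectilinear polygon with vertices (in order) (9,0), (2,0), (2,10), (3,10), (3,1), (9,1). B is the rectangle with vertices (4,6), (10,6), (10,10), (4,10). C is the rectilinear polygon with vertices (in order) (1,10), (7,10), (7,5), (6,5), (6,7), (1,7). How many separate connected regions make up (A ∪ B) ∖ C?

3

(A ∪ B) ∖ C splits into 3 disjoint pieces (area 13, area 2, area 12).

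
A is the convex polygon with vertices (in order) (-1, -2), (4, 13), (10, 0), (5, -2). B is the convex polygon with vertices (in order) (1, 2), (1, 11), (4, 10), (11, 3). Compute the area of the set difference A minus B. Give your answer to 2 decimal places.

44.40

|A| = 83.5, |A∩B| = 39.098.
|A ∖ B| = |A| − |A∩B| = 83.5 − 39.098 = 44.40.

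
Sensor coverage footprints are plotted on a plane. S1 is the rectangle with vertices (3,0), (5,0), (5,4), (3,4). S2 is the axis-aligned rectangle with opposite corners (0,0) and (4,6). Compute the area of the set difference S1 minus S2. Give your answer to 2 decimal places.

4.00

|S1∩S2|: x∈[3,4], y∈[0,4] → 1·4 = 4.
|S1| = 8.
|S1 ∖ S2| = |S1| − |S1∩S2| = 8 − 4 = 4.00.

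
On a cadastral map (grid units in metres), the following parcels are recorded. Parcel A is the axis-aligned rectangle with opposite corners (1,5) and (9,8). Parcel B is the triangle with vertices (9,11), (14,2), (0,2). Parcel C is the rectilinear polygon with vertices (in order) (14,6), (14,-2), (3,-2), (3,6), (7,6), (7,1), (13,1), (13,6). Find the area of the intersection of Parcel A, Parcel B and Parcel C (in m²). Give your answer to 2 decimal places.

3.50

The intersection is the polygon with vertices (3,5), (4,6), (7,6), (7,5).
By the shoelace formula its area is 3.50.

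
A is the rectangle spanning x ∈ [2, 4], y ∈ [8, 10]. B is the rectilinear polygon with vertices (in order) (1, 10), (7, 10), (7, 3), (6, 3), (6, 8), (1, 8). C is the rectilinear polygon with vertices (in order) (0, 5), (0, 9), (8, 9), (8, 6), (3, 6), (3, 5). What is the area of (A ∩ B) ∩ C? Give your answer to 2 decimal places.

The region (A ∩ B) ∩ C is the polygon with vertices (2,8), (2,9), (4,9), (4,8).
By the shoelace formula its area is 2.00.

2.00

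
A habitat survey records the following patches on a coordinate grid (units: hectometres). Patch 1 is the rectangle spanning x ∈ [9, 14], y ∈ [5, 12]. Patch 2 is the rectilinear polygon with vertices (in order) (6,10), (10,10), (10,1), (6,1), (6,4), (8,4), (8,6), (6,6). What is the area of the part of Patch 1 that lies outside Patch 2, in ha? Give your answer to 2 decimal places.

|Patch 1| = 35, |Patch 1∩Patch 2| = 5.
|Patch 1 ∖ Patch 2| = |Patch 1| − |Patch 1∩Patch 2| = 35 − 5 = 30.00.

30.00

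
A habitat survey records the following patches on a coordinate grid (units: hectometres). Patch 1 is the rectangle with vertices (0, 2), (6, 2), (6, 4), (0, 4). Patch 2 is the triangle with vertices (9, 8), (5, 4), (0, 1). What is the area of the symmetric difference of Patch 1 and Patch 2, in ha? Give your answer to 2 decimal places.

|Patch 1| = 12, |Patch 2| = 4, |Patch 1∩Patch 2| = 1.5238.
|Patch 1 △ Patch 2| = |Patch 1| + |Patch 2| − 2·|Patch 1∩Patch 2| = 12 + 4 − 3.0476 = 12.95.

12.95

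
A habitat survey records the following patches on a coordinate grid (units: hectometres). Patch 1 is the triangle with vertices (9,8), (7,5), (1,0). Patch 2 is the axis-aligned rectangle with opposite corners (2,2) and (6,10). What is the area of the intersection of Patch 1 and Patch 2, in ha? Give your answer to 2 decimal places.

The intersection is the polygon with vertices (3.4,2), (3,2), (6,5), (6,4.167).
By the shoelace formula its area is 1.68.

1.68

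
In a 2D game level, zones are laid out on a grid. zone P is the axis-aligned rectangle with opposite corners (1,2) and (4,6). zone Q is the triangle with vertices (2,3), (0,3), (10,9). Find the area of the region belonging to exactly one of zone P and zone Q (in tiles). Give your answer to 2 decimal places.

|zone P| = 12, |zone Q| = 6, |zone P∩zone Q| = 3.
|zone P △ zone Q| = |zone P| + |zone Q| − 2·|zone P∩zone Q| = 12 + 6 − 6 = 12.00.

12.00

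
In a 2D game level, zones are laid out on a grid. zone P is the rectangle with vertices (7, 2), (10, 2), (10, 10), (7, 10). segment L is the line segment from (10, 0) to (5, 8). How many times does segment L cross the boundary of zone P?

2

The segment meets the boundary at (7,4.8), (8.75,2).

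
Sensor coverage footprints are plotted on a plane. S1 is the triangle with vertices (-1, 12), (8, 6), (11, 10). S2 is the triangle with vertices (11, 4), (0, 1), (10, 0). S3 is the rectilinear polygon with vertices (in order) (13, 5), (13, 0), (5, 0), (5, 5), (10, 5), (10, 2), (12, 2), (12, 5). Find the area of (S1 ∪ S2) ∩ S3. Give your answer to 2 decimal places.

14.48

The region (S1 ∪ S2) ∩ S3 is the polygon with vertices (10,3.727), (10,2), (10.5,2), (10,0), (5,0.5), (5,2.364).
By the shoelace formula its area is 14.48.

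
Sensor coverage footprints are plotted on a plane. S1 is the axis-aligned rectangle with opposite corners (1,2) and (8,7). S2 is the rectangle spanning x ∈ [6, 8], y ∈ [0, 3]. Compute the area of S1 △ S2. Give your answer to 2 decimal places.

|S1∩S2|: x∈[6,8], y∈[2,3] → 2·1 = 2.
|S1 △ S2| = |S1| + |S2| − 2·|S1∩S2| = 35 + 6 − 4 = 37.00.

37.00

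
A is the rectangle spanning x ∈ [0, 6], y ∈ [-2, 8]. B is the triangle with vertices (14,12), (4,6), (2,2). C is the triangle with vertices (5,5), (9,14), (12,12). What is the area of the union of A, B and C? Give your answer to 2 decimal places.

82.54

By inclusion–exclusion:
Individual areas: |A| = 60, |B| = 14, |C| = 17.5.
|A∩B| = 6.5333.
|A∩C| = 0.625.
|B∩C| = 2.4242.
|A∩B∩C| = 0.6242.
|A ∪ B ∪ C| = 91.5 − 9.5826 + 0.6242 = 82.54.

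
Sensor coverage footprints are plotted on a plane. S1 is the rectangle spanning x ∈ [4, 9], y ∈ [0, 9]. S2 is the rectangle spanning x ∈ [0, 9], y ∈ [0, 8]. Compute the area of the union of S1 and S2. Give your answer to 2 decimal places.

77.00

By inclusion–exclusion:
Individual areas: |S1| = 45, |S2| = 72.
|S1∩S2|: x∈[4,9], y∈[0,8] → 5·8 = 40.
|S1 ∪ S2| = 117 − 40 = 77.00.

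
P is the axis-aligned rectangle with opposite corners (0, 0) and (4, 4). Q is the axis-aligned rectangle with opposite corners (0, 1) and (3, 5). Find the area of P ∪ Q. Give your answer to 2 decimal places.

19.00

By inclusion–exclusion:
Individual areas: |P| = 16, |Q| = 12.
|P∩Q|: x∈[0,3], y∈[1,4] → 3·3 = 9.
|P ∪ Q| = 28 − 9 = 19.00.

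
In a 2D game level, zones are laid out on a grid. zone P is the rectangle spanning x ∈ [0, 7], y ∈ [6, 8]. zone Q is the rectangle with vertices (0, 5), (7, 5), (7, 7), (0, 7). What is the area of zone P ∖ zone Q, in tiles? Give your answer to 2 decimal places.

|zone P∩zone Q|: x∈[0,7], y∈[6,7] → 7·1 = 7.
|zone P| = 14.
|zone P ∖ zone Q| = |zone P| − |zone P∩zone Q| = 14 − 7 = 7.00.

7.00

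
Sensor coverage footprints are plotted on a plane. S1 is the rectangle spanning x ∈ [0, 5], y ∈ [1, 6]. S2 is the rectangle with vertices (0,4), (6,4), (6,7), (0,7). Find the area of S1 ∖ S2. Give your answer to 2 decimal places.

|S1∩S2|: x∈[0,5], y∈[4,6] → 5·2 = 10.
|S1| = 25.
|S1 ∖ S2| = |S1| − |S1∩S2| = 25 − 10 = 15.00.

15.00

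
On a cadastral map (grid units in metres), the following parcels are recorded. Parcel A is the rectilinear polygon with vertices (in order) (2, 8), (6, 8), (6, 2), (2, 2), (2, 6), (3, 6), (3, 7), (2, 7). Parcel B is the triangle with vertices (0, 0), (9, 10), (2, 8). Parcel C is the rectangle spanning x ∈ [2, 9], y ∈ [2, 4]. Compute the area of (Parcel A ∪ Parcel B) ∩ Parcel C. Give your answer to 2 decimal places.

The region (Parcel A ∪ Parcel B) ∩ Parcel C is the polygon with vertices (2,2), (2,2.222), (2,4), (6,4), (6,2).
By the shoelace formula its area is 8.00.

8.00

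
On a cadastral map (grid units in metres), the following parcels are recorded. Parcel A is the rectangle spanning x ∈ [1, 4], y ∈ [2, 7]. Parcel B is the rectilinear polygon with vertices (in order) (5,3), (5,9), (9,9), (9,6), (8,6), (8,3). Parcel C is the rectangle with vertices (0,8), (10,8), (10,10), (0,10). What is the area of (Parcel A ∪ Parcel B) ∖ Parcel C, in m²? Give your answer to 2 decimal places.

|Parcel A ∪ Parcel B| = 36.
|(Parcel A ∪ Parcel B) ∩ Parcel C| = 4.
|(Parcel A ∪ Parcel B) ∖ Parcel C| = 36 − 4 = 32.00.

32.00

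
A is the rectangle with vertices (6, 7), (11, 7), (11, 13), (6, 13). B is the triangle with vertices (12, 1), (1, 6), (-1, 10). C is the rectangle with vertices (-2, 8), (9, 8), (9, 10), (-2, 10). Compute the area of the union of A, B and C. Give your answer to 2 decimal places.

By inclusion–exclusion:
Individual areas: |A| = 30, |B| = 17, |C| = 22.
|A∩B| = 0.
|A∩C|: x∈[6,9], y∈[8,10] → 3·2 = 6.
|B∩C| = 1.8889.
|A∩B∩C| = 0.
|A ∪ B ∪ C| = 69 − 7.8889 + 0 = 61.11.

61.11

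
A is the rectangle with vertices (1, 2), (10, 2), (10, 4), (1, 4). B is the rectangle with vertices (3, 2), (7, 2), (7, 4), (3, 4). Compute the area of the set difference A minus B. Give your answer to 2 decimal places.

10.00

|A∩B|: x∈[3,7], y∈[2,4] → 4·2 = 8.
|A| = 18.
|A ∖ B| = |A| − |A∩B| = 18 − 8 = 10.00.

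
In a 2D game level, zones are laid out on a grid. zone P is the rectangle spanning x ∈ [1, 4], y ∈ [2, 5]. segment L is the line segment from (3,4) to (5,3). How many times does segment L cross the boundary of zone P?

1

The segment meets the boundary at (4,3.5).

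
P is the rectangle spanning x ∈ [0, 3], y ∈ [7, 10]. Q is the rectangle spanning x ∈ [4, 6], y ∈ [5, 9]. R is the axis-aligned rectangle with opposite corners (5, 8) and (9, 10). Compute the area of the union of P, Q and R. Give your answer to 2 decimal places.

By inclusion–exclusion:
Individual areas: |P| = 9, |Q| = 8, |R| = 8.
|P∩Q| = 0 (no overlap).
|P∩R| = 0 (no overlap).
|Q∩R|: x∈[5,6], y∈[8,9] → 1·1 = 1.
|P∩Q∩R| = 0.
|P ∪ Q ∪ R| = 25 − 1 + 0 = 24.00.

24.00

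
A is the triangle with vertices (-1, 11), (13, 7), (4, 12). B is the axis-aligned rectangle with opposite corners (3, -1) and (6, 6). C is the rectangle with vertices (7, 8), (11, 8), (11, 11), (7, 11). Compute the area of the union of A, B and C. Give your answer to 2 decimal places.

By inclusion–exclusion:
Individual areas: |A| = 17, |B| = 21, |C| = 12.
|A∩B| = 0.
|A∩C| = 3.996.
|B∩C| = 0 (no overlap).
|A∩B∩C| = 0.
|A ∪ B ∪ C| = 50 − 3.996 + 0 = 46.00.

46.00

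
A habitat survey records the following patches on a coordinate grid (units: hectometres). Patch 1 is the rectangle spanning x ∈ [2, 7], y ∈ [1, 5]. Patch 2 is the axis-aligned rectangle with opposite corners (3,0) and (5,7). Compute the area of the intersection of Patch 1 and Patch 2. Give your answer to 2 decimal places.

8.00

|Patch 1∩Patch 2|: x∈[3,5], y∈[1,5] → 2·4 = 8.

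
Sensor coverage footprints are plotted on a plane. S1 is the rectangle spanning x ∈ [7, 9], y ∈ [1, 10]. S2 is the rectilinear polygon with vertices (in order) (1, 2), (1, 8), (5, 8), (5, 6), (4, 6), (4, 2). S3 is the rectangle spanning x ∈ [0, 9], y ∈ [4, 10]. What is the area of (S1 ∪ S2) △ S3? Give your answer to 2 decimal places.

40.00

|S1 ∪ S2| = 38.
|(S1 ∪ S2) ∩ S3| = 26.
|(S1 ∪ S2) △ S3| = 38 + 54 − 52 = 40.00.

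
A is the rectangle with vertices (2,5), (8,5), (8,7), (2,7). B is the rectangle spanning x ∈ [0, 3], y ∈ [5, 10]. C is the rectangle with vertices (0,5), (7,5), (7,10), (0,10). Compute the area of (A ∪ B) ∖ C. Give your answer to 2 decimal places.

|A ∪ B| = 25.
|(A ∪ B) ∩ C| = 23.
|(A ∪ B) ∖ C| = 25 − 23 = 2.00.

2.00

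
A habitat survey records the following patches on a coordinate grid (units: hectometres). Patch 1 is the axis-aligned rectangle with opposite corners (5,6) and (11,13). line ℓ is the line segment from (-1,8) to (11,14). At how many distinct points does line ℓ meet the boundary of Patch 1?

2

The segment meets the boundary at (9,13), (5,11).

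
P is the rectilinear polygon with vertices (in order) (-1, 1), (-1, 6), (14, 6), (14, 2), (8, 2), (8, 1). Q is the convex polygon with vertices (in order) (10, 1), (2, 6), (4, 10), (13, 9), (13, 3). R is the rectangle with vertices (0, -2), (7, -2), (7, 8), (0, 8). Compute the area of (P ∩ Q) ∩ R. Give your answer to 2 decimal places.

7.81

The region (P ∩ Q) ∩ R is the polygon with vertices (2,6), (7,6), (7,2.875).
By the shoelace formula its area is 7.81.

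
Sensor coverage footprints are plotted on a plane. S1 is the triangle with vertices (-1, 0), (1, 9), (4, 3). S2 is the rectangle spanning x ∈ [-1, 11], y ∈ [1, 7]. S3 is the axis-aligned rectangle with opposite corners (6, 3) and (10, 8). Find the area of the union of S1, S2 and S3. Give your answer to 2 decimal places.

By inclusion–exclusion:
Individual areas: |S1| = 19.5, |S2| = 72, |S3| = 20.
|S1∩S2| = 17.3333.
|S1∩S3| = 0.
|S2∩S3|: x∈[6,10], y∈[3,7] → 4·4 = 16.
|S1∩S2∩S3| = 0.
|S1 ∪ S2 ∪ S3| = 111.5 − 33.3333 + 0 = 78.17.

78.17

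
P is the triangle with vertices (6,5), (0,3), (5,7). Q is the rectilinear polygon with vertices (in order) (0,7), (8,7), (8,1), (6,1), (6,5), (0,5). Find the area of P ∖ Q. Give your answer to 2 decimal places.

3.50

|P| = 7, |P∩Q| = 3.5.
|P ∖ Q| = |P| − |P∩Q| = 7 − 3.5 = 3.50.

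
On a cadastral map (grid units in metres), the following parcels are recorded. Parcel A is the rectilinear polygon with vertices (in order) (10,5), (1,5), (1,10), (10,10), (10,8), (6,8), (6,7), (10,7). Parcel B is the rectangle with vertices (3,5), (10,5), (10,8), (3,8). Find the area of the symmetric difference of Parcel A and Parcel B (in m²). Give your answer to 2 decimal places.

28.00

|Parcel A| = 41, |Parcel B| = 21, |Parcel A∩Parcel B| = 17.
|Parcel A △ Parcel B| = |Parcel A| + |Parcel B| − 2·|Parcel A∩Parcel B| = 41 + 21 − 34 = 28.00.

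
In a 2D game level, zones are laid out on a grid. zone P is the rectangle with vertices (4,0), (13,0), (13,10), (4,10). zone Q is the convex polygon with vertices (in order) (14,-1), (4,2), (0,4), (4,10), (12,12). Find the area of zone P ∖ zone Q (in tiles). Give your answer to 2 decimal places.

8.22

|zone P| = 90, |zone P∩zone Q| = 81.7756.
|zone P ∖ zone Q| = |zone P| − |zone P∩zone Q| = 90 − 81.7756 = 8.22.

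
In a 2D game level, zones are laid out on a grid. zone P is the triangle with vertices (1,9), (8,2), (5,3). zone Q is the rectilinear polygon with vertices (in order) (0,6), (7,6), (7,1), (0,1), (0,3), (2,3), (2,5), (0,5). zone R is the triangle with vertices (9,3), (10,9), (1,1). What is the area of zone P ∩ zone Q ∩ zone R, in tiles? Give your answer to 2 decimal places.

The intersection is the polygon with vertices (7,2.5), (6.714,2.429), (5,3), (4.349,3.977), (5.235,4.765), (7,3).
By the shoelace formula its area is 3.10.

3.10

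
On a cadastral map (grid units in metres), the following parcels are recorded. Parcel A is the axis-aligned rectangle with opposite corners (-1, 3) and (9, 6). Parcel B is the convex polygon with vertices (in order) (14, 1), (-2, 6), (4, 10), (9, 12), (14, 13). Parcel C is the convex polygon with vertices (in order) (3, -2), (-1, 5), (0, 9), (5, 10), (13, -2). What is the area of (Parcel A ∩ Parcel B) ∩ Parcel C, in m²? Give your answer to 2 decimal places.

The region (Parcel A ∩ Parcel B) ∩ Parcel C is the polygon with vertices (7.667,6), (9,4), (9,3), (7.6,3), (-0.841,5.638), (-0.75,6).
By the shoelace formula its area is 17.04.

17.04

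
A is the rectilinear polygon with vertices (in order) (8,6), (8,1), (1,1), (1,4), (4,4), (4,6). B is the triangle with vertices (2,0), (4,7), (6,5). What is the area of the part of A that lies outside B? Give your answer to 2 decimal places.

|A| = 29, |A∩B| = 6.9571.
|A ∖ B| = |A| − |A∩B| = 29 − 6.9571 = 22.04.

22.04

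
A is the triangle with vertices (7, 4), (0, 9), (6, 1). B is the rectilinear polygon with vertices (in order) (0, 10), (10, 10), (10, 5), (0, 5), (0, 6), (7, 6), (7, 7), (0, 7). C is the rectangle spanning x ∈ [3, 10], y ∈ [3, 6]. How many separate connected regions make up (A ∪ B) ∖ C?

(A ∪ B) ∖ C splits into 2 disjoint pieces (area 2.1667, area 37.625).

2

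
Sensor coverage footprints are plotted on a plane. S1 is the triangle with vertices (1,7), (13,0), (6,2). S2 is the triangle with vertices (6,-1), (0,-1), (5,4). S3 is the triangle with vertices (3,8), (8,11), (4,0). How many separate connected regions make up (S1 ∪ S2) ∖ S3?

2

(S1 ∪ S2) ∖ S3 splits into 2 disjoint pieces (area 20.8656, area 1.1597).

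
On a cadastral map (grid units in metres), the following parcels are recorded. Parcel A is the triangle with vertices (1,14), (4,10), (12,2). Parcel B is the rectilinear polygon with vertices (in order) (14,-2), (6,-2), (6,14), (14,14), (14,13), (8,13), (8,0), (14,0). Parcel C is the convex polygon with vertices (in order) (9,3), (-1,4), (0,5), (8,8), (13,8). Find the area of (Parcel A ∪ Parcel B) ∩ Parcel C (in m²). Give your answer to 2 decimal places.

9.38

The region (Parcel A ∪ Parcel B) ∩ Parcel C is the polygon with vertices (8,6.364), (9.971,4.214), (9.889,4.111), (8,6), (8,3.1), (6,3.3), (6,7.25), (8,8).
By the shoelace formula its area is 9.38.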